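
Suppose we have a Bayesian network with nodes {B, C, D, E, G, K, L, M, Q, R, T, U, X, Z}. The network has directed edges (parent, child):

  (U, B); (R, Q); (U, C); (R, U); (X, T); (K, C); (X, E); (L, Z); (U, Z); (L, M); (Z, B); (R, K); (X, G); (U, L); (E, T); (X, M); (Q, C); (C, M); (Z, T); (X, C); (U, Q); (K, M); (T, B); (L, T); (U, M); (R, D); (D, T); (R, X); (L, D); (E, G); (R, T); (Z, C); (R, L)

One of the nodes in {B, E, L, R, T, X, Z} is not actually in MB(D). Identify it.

Recall MB(v) = parents ∪ children ∪ spouses, where spouses are the other parents of v's children.
D's parents: L, R.
Ch(D) = {T}.
For each child, the remaining parents (spouses of D):
  T also has parents E, L, R, X, Z.
MB(D) = {E, L, R, T, X, Z}.
B is neither a parent, child, nor co-parent of D, so it does not belong.

B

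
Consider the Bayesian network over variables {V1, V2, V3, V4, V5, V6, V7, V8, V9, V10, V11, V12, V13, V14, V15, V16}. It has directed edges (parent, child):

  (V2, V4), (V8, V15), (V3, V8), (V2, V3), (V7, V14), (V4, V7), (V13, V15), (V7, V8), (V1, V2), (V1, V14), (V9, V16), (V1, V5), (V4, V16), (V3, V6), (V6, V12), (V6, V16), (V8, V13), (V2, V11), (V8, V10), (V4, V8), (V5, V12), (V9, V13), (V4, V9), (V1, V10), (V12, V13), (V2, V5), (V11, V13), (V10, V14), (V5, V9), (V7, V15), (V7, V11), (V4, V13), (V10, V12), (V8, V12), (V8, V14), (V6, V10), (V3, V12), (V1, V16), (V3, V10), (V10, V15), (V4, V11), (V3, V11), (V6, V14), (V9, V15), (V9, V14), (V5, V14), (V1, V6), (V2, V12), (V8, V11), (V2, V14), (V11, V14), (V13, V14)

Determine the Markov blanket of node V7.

Recall MB(v) = parents ∪ children ∪ spouses, where spouses are the other parents of v's children.
Pa(V7) = {V4}.
Ch(V7) = {V8, V11, V14, V15}.
Co-parents of V7 (other parents of its children):
  parents(V8) \ {V7} = {V3, V4}.
  V11 also has parents V2, V3, V4, V8.
  V14 also has parents V1, V2, V5, V6, V8, V9, V10, V11, V13.
  V15 also has parents V8, V9, V10, V13.
MB(V7) = {V1, V2, V3, V4, V5, V6, V8, V9, V10, V11, V13, V14, V15}.

{V1, V2, V3, V4, V5, V6, V8, V9, V10, V11, V13, V14, V15}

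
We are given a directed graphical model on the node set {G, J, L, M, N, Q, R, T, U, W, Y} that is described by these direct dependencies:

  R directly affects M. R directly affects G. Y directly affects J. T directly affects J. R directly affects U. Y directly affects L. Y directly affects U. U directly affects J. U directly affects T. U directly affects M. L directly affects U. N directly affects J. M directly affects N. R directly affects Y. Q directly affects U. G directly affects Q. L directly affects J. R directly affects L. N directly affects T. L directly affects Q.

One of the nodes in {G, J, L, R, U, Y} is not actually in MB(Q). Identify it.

J

Q's parents: G, L.
Children of Q: U.
Parents of each child, excluding Q:
  U: L, R, Y
MB(Q) = {G, L, R, U, Y}.
J is neither a parent, child, nor co-parent of Q, so it does not belong.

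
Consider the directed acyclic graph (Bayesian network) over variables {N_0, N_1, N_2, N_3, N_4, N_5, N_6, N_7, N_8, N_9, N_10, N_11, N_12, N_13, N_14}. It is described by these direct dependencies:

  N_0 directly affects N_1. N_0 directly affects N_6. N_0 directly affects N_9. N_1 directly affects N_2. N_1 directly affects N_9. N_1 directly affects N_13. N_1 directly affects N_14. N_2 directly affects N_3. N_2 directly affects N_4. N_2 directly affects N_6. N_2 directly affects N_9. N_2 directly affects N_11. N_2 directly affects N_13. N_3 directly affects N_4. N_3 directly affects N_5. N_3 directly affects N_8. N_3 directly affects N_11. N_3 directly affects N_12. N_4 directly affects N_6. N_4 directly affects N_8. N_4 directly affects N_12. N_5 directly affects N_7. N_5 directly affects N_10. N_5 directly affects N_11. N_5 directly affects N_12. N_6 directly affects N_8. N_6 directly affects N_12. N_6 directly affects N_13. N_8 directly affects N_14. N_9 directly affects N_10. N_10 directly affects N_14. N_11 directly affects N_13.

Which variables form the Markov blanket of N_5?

Parents of N_5: N_3.
N_5 has children N_7, N_10, N_11, N_12.
For each child, the remaining parents (spouses of N_5):
  N_7: —
  N_10: N_9
  N_11: N_2, N_3
  N_12: N_3, N_4, N_6
So the Markov blanket of N_5 is {N_2, N_3, N_4, N_6, N_7, N_9, N_10, N_11, N_12}.

{N_2, N_3, N_4, N_6, N_7, N_9, N_10, N_11, N_12}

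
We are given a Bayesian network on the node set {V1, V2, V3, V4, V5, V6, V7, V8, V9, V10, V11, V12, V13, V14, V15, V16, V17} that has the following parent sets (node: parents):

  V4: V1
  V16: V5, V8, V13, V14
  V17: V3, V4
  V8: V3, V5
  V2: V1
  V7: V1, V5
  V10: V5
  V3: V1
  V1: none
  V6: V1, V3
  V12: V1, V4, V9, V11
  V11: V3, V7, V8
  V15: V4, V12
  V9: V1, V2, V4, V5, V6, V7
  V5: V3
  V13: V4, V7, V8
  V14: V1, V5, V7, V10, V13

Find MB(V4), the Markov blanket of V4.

By definition, MB(V4) is built from V4's parents, V4's children, and the co-parents of V4.
V4 has parent V1.
Ch(V4) = {V9, V12, V13, V15, V17}.
Co-parents of V4 (other parents of its children):
  V9: V1, V2, V5, V6, V7
  V12: V1, V9, V11
  V13: V7, V8
  V15: V12
  V17: V3
Taking the union gives {V1, V2, V3, V5, V6, V7, V8, V9, V11, V12, V13, V15, V17}.

{V1, V2, V3, V5, V6, V7, V8, V9, V11, V12, V13, V15, V17}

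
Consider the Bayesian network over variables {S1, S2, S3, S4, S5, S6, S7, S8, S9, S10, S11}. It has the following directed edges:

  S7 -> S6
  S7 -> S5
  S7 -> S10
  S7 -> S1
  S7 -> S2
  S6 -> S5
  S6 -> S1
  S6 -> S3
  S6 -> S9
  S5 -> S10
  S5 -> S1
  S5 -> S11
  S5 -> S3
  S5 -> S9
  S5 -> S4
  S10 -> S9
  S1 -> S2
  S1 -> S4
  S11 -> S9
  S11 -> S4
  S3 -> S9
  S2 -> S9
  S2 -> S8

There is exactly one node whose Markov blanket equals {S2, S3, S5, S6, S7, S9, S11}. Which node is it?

The target node must have every member of {S2, S3, S5, S6, S7, S9, S11} as a parent, child, or co-parent, and no others.
Parents of S10: S5, S7; children: S9; co-parents: S2, S3, S5, S6, S11.
These exactly cover the given set, so the node is S10.

S10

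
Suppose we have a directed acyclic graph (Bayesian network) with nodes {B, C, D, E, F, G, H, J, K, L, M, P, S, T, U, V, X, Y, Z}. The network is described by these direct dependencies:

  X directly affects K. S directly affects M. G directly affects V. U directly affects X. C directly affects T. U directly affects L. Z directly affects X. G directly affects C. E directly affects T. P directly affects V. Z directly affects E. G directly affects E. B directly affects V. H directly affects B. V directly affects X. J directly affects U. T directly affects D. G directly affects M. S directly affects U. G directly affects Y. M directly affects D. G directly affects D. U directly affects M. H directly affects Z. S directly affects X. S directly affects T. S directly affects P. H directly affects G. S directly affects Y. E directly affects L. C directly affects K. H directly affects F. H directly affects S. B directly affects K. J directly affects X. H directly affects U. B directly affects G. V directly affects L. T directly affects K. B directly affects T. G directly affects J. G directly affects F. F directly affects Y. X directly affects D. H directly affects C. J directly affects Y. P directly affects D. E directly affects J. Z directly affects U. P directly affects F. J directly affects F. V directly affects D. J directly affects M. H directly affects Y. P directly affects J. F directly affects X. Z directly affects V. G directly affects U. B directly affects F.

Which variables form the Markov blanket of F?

F's children: X, Y.
F has parents B, G, H, J, P.
For each child, the remaining parents (spouses of F):
  parents(Y) \ {F} = {G, H, J, S}.
  parents(X) \ {F} = {J, S, U, V, Z}.
Taking the union gives {B, G, H, J, P, S, U, V, X, Y, Z}.

{B, G, H, J, P, S, U, V, X, Y, Z}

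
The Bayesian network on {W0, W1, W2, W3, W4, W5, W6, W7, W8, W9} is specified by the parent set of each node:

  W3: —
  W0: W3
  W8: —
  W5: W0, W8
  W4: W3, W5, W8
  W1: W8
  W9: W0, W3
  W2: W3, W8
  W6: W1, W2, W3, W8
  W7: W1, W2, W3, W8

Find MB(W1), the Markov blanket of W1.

{W2, W3, W6, W7, W8}

Pa(W1) = {W8}.
Ch(W1) = {W6, W7}.
Other parents of W1's children:
  W6's other parents are W2, W3, W8.
  W7 also has parents W2, W3, W8.
MB(W1) = {W2, W3, W6, W7, W8}.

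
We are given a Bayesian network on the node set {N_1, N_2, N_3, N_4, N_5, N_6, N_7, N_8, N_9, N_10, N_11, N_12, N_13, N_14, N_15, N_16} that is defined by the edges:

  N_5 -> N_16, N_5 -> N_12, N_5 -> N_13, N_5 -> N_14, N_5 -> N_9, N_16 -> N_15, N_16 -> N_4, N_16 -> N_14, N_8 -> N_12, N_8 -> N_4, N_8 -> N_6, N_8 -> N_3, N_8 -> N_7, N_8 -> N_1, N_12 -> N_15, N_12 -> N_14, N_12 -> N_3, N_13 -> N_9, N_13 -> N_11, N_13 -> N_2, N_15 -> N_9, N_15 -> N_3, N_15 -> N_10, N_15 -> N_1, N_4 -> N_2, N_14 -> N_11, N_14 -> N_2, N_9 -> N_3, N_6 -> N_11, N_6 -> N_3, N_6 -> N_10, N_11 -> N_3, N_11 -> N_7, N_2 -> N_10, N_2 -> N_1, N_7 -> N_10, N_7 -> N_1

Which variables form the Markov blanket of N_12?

{N_3, N_5, N_6, N_8, N_9, N_11, N_14, N_15, N_16}

N_12 has children N_3, N_14, N_15.
Parents of N_12: N_5, N_8.
Other parents of N_12's children:
  N_15 also has parent N_16.
  N_14's other parents are N_5, N_16.
  N_3 also has parents N_6, N_8, N_9, N_11, N_15.
Taking the union gives {N_3, N_5, N_6, N_8, N_9, N_11, N_14, N_15, N_16}.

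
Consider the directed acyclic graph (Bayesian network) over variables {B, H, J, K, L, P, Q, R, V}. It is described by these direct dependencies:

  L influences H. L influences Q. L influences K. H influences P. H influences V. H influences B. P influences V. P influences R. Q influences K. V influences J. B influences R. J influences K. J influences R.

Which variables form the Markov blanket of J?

The Markov blanket of a node is its parents, its children, and the other parents of its children.
J's parents: V.
J has children K, R.
Other parents of J's children:
  K: L, Q
  R: B, P
So the Markov blanket of J is {B, K, L, P, Q, R, V}.

{B, K, L, P, Q, R, V}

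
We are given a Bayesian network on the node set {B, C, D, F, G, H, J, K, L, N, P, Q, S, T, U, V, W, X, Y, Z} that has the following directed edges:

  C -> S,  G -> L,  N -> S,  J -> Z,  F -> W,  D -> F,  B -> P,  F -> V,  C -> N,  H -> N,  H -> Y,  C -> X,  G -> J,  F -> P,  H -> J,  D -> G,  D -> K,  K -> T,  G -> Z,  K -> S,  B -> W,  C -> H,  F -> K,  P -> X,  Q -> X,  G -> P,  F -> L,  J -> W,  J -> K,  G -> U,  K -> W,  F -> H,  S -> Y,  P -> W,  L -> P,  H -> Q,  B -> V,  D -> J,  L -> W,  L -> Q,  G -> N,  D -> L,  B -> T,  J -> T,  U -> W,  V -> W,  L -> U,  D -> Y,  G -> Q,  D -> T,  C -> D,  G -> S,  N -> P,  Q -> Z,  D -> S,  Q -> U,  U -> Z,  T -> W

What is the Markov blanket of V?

{B, F, J, K, L, P, T, U, W}

By definition, MB(V) is built from V's parents, V's children, and the co-parents of V.
Parents of V: B, F.
V has child W.
Parents of each child, excluding V:
  W also has parents B, F, J, K, L, P, T, U.
So the Markov blanket of V is {B, F, J, K, L, P, T, U, W}.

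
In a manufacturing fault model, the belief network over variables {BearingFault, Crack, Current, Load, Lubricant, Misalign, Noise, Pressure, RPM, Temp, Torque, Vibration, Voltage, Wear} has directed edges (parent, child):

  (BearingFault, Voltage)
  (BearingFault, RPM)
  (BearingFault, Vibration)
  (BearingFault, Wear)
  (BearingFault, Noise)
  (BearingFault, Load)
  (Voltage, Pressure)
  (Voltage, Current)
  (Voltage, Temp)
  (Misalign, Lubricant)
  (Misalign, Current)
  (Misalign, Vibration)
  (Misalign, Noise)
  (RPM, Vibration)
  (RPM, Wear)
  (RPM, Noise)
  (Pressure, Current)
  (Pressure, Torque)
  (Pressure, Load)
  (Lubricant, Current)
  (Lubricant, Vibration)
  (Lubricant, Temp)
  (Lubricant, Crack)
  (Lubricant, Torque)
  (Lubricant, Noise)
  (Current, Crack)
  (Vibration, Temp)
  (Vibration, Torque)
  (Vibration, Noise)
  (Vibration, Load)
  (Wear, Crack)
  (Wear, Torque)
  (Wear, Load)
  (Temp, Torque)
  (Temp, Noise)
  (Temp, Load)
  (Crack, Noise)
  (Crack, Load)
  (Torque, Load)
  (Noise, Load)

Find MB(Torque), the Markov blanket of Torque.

Recall MB(v) = parents ∪ children ∪ spouses, where spouses are the other parents of v's children.
Torque's children: Load.
Parents of Torque: Lubricant, Pressure, Temp, Vibration, Wear.
For each child, the remaining parents (spouses of Torque):
  Load also has parents BearingFault, Crack, Noise, Pressure, Temp, Vibration, Wear.
Taking the union gives {BearingFault, Crack, Load, Lubricant, Noise, Pressure, Temp, Vibration, Wear}.

{BearingFault, Crack, Load, Lubricant, Noise, Pressure, Temp, Vibration, Wear}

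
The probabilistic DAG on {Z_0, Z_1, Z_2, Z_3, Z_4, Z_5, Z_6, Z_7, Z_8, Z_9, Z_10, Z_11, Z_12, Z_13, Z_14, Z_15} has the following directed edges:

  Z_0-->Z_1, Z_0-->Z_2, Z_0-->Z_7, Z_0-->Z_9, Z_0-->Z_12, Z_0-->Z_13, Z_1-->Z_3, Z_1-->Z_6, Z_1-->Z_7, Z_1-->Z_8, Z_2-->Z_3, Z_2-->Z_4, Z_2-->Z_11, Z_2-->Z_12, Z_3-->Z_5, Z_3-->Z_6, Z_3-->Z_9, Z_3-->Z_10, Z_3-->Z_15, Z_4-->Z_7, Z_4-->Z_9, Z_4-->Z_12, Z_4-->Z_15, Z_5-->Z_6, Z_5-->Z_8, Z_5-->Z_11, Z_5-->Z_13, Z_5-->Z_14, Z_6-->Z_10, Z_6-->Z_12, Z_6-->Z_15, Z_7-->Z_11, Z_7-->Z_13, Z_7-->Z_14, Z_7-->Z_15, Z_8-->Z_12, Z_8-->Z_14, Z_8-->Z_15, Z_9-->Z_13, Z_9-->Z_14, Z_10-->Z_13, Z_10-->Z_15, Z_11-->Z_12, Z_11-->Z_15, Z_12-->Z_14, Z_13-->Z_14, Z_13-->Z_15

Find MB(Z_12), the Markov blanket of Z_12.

{Z_0, Z_2, Z_4, Z_5, Z_6, Z_7, Z_8, Z_9, Z_11, Z_13, Z_14}

Children of Z_12: Z_14.
Parents of Z_12: Z_0, Z_2, Z_4, Z_6, Z_8, Z_11.
For each child, the remaining parents (spouses of Z_12):
  Z_14: Z_5, Z_7, Z_8, Z_9, Z_13
So the Markov blanket of Z_12 is {Z_0, Z_2, Z_4, Z_5, Z_6, Z_7, Z_8, Z_9, Z_11, Z_13, Z_14}.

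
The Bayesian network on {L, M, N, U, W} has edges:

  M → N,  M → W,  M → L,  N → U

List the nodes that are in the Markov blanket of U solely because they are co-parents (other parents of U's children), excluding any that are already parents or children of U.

U has no children, so it has no co-parents. The set is empty.

{}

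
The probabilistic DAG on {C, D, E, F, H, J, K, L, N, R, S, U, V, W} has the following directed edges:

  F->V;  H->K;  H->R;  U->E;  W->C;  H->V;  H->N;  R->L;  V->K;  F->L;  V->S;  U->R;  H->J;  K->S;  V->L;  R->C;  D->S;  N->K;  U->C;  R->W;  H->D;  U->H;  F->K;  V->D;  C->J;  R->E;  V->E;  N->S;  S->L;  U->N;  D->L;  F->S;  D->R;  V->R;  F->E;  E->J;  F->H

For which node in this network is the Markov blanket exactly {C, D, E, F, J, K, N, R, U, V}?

The target node must have every member of {C, D, E, F, J, K, N, R, U, V} as a parent, child, or co-parent, and no others.
Parents of H: F, U; children: D, J, K, N, R, V; co-parents: C, D, E, F, N, U, V.
These exactly cover the given set, so the node is H.

H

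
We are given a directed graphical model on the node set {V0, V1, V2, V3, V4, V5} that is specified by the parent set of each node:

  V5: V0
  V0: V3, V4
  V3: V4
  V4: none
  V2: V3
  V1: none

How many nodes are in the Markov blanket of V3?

3

By definition, MB(V3) is built from V3's parents, V3's children, and the co-parents of V3.
Pa(V3) = {V4}.
Children of V3: V0, V2.
Co-parents of V3 (other parents of its children):
  V0: V4
  V2: —
MB(V3) = {V0, V2, V4}, which has 3 nodes.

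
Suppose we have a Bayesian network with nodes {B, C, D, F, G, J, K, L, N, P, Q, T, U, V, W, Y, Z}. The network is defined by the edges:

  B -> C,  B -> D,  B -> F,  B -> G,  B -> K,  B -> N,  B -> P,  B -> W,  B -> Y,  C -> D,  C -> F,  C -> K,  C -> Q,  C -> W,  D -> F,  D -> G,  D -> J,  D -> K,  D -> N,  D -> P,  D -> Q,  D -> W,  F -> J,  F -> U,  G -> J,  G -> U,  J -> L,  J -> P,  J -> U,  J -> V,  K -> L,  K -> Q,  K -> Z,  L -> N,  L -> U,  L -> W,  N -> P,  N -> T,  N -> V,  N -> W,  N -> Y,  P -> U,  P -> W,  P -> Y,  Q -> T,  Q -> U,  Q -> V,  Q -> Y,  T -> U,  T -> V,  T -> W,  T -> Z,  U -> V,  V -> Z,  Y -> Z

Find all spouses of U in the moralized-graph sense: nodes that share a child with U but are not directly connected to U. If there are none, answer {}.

{N}

Children of U: V.
  parents(V) \ {U} = {J, N, Q, T}.
Excluding nodes already adjacent to U (F, G, J, L, P, Q, T, V), the co-parent-only contribution is {N}.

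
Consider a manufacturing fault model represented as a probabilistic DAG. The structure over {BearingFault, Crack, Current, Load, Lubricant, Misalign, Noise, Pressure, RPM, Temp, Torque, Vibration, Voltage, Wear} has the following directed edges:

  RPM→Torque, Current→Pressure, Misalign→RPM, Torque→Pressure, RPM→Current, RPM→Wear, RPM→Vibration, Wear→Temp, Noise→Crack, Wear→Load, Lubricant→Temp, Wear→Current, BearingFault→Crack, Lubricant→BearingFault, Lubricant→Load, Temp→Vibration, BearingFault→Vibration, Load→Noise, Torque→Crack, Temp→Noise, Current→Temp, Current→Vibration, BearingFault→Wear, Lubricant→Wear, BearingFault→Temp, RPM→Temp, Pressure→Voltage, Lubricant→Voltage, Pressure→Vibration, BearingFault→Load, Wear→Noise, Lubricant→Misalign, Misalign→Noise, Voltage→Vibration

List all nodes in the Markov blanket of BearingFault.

{Crack, Current, Load, Lubricant, Noise, Pressure, RPM, Temp, Torque, Vibration, Voltage, Wear}

Recall MB(v) = parents ∪ children ∪ spouses, where spouses are the other parents of v's children.
BearingFault has children Crack, Load, Temp, Vibration, Wear.
Pa(BearingFault) = {Lubricant}.
For each child, the remaining parents (spouses of BearingFault):
  parents(Wear) \ {BearingFault} = {Lubricant, RPM}.
  Load's other parents are Lubricant, Wear.
  Temp also has parents Current, Lubricant, RPM, Wear.
  Vibration's other parents are Current, Pressure, RPM, Temp, Voltage.
  Crack's other parents are Noise, Torque.
So the Markov blanket of BearingFault is {Crack, Current, Load, Lubricant, Noise, Pressure, RPM, Temp, Torque, Vibration, Voltage, Wear}.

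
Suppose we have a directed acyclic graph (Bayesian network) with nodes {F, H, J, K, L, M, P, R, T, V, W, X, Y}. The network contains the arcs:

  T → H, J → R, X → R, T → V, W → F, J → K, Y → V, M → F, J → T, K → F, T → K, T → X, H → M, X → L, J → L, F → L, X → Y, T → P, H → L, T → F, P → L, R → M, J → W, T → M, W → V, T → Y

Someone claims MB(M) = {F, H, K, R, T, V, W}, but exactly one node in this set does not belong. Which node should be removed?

Parents of M: H, R, T.
M's children: F.
Co-parents of M (other parents of its children):
  F: K, T, W
MB(M) = {F, H, K, R, T, W}.
V is neither a parent, child, nor co-parent of M, so it does not belong.

V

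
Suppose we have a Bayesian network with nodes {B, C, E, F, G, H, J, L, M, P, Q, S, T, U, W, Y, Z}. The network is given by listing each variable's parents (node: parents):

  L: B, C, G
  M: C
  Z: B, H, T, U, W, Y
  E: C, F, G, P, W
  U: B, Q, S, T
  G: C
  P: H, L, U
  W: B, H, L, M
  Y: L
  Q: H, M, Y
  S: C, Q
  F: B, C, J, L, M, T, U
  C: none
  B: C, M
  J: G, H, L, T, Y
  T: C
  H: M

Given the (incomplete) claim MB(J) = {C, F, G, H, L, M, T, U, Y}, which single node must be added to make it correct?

B

A node's Markov blanket = Pa ∪ Ch ∪ (parents of Ch other than the node itself).
Pa(J) = {G, H, L, T, Y}.
J's children: F.
Other parents of J's children:
  F's other parents are B, C, L, M, T, U.
MB(J) = {B, C, F, G, H, L, M, T, U, Y}.
Comparing with the claimed set, B is missing.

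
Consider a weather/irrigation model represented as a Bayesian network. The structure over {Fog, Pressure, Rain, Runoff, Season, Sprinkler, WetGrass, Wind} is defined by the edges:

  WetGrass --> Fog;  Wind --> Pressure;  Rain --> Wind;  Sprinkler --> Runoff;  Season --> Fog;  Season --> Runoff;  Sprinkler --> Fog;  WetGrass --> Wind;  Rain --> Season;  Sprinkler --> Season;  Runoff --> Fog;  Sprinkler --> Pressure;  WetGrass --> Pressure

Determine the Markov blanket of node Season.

{Fog, Rain, Runoff, Sprinkler, WetGrass}

Recall MB(v) = parents ∪ children ∪ spouses, where spouses are the other parents of v's children.
Season's parents: Rain, Sprinkler.
Season has children Fog, Runoff.
Co-parents of Season (other parents of its children):
  parents(Runoff) \ {Season} = {Sprinkler}.
  parents(Fog) \ {Season} = {Runoff, Sprinkler, WetGrass}.
So the Markov blanket of Season is {Fog, Rain, Runoff, Sprinkler, WetGrass}.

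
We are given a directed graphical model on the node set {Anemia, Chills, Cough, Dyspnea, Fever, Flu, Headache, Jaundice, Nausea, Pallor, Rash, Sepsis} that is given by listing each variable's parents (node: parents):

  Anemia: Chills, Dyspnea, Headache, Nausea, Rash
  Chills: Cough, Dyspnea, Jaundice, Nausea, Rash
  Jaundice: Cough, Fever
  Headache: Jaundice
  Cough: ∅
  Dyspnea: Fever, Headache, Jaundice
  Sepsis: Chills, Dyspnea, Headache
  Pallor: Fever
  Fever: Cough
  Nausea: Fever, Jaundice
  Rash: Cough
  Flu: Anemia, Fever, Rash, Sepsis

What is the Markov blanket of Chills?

A node's Markov blanket = Pa ∪ Ch ∪ (parents of Ch other than the node itself).
Parents of Chills: Cough, Dyspnea, Jaundice, Nausea, Rash.
Ch(Chills) = {Anemia, Sepsis}.
Co-parents of Chills (other parents of its children):
  parents(Sepsis) \ {Chills} = {Dyspnea, Headache}.
  Anemia also has parents Dyspnea, Headache, Nausea, Rash.
Taking the union gives {Anemia, Cough, Dyspnea, Headache, Jaundice, Nausea, Rash, Sepsis}.

{Anemia, Cough, Dyspnea, Headache, Jaundice, Nausea, Rash, Sepsis}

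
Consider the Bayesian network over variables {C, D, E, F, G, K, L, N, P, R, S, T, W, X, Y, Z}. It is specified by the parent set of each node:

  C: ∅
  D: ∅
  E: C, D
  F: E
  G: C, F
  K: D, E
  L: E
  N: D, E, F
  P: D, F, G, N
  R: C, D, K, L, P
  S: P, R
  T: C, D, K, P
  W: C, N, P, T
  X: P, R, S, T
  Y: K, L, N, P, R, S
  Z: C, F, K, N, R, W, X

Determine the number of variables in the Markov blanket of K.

14

Parents of K: D, E.
Ch(K) = {R, T, Y, Z}.
For each child, the remaining parents (spouses of K):
  R: C, D, L, P
  T: C, D, P
  Y: L, N, P, R, S
  Z: C, F, N, R, W, X
MB(K) = {C, D, E, F, L, N, P, R, S, T, W, X, Y, Z}, which has 14 nodes.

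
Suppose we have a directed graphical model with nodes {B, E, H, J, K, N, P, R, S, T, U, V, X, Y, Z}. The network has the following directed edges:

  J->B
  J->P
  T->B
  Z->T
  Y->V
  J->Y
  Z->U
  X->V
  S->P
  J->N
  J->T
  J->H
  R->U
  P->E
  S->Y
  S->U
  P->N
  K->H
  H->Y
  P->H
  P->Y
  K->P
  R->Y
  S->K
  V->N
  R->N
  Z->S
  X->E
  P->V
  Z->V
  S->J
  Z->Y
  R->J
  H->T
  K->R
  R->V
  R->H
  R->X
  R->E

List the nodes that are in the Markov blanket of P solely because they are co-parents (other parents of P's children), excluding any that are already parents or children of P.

{R, X, Z}

Children of P: E, H, N, V, Y.
  H: J, K, R
  Y: H, J, R, S, Z
  V: R, X, Y, Z
  N: J, R, V
  E: R, X
Excluding nodes already adjacent to P (E, H, J, K, N, S, V, Y), the co-parent-only contribution is {R, X, Z}.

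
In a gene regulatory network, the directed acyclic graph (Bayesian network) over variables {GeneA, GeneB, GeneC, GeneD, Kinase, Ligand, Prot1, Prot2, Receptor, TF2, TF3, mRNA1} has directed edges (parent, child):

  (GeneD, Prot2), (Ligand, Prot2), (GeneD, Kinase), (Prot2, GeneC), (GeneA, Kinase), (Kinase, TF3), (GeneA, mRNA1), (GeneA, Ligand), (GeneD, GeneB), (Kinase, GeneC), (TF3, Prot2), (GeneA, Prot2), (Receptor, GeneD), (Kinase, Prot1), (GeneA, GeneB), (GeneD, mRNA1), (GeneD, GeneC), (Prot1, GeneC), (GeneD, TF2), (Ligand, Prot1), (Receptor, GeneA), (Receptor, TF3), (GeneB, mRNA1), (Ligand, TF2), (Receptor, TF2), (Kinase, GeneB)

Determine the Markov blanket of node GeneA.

{GeneB, GeneD, Kinase, Ligand, Prot2, Receptor, TF3, mRNA1}

A node's Markov blanket = Pa ∪ Ch ∪ (parents of Ch other than the node itself).
Parents of GeneA: Receptor.
Children of GeneA: GeneB, Kinase, Ligand, Prot2, mRNA1.
Co-parents of GeneA (other parents of its children):
  Ligand: no additional parents.
  Kinase's other parent is GeneD.
  parents(GeneB) \ {GeneA} = {GeneD, Kinase}.
  mRNA1 also has parents GeneB, GeneD.
  parents(Prot2) \ {GeneA} = {GeneD, Ligand, TF3}.
So the Markov blanket of GeneA is {GeneB, GeneD, Kinase, Ligand, Prot2, Receptor, TF3, mRNA1}.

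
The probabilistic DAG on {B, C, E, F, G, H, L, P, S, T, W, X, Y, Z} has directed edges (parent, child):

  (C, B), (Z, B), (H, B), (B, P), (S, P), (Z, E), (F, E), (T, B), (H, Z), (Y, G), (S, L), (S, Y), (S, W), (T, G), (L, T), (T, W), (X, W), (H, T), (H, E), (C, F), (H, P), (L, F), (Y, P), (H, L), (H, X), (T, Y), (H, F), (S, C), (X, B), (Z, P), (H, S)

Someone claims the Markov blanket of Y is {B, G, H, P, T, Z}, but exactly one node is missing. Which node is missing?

S

A node's Markov blanket = Pa ∪ Ch ∪ (parents of Ch other than the node itself).
Y's children: G, P.
Y's parents: S, T.
Parents of each child, excluding Y:
  G's other parent is T.
  P also has parents B, H, S, Z.
MB(Y) = {B, G, H, P, S, T, Z}.
Comparing with the claimed set, S is missing.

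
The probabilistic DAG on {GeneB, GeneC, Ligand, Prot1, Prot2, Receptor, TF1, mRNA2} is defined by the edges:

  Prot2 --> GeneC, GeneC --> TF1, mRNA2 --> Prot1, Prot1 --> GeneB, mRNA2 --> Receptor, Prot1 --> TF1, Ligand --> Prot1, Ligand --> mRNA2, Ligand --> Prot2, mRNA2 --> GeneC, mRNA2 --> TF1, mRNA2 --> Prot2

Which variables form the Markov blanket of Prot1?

A node's Markov blanket = Pa ∪ Ch ∪ (parents of Ch other than the node itself).
Parents of Prot1: Ligand, mRNA2.
Prot1 has children GeneB, TF1.
Co-parents of Prot1 (other parents of its children):
  GeneB has no other parent.
  TF1's other parents are GeneC, mRNA2.
Taking the union gives {GeneB, GeneC, Ligand, TF1, mRNA2}.

{GeneB, GeneC, Ligand, TF1, mRNA2}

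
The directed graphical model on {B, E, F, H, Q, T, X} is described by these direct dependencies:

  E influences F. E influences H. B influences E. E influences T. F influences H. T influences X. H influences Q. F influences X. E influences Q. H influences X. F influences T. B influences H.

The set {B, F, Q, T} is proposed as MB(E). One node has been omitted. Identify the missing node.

E has parent B.
Ch(E) = {F, H, Q, T}.
Co-parents of E (other parents of its children):
  F: no additional parents.
  H's other parents are B, F.
  parents(Q) \ {E} = {H}.
  T's other parent is F.
MB(E) = {B, F, H, Q, T}.
Comparing with the claimed set, H is missing.

H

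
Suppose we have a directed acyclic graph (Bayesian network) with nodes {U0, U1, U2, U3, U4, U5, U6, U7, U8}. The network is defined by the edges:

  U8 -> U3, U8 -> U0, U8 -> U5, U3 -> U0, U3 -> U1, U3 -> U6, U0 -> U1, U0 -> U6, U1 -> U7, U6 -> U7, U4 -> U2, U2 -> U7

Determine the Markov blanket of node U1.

Pa(U1) = {U0, U3}.
U1's children: U7.
Co-parents of U1 (other parents of its children):
  U7's other parents are U2, U6.
Taking the union gives {U0, U2, U3, U6, U7}.

{U0, U2, U3, U6, U7}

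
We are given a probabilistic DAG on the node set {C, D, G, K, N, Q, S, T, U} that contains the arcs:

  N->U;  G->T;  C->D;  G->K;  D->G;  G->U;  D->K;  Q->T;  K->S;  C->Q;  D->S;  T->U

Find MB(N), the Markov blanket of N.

N has child U.
Parents of N: none.
For each child, the remaining parents (spouses of N):
  U: G, T
Union: {} ∪ {U} ∪ {G, T} = {G, T, U}.

{G, T, U}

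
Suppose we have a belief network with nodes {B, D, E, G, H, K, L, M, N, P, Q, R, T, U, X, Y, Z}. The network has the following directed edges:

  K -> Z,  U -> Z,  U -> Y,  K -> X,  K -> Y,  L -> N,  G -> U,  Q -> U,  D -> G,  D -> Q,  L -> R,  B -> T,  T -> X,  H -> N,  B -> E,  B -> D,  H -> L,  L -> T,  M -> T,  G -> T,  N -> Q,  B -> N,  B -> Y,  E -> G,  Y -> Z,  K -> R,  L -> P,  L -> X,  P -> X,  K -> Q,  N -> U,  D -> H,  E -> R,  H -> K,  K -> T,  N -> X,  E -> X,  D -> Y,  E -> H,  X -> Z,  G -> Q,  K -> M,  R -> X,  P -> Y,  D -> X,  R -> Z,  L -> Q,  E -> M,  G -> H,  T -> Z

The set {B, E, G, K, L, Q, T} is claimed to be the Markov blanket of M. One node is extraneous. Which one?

The Markov blanket of a node is its parents, its children, and the other parents of its children.
Parents of M: E, K.
Children of M: T.
Parents of each child, excluding M:
  parents(T) \ {M} = {B, G, K, L}.
MB(M) = {B, E, G, K, L, T}.
Q is neither a parent, child, nor co-parent of M, so it does not belong.

Q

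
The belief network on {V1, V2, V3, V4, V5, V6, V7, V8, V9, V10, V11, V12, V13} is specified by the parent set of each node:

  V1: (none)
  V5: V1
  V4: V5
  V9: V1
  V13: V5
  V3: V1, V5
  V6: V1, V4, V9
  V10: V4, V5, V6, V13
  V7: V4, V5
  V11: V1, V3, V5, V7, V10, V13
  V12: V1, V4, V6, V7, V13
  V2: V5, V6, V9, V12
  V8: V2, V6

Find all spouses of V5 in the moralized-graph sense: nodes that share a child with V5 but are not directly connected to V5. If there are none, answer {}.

{V6, V9, V12}

Children of V5: V2, V3, V4, V7, V10, V11, V13.
  V4: no additional parents.
  V13: no additional parents.
  V3's other parent is V1.
  V10 also has parents V4, V6, V13.
  V7 also has parent V4.
  V11's other parents are V1, V3, V7, V10, V13.
  V2's other parents are V6, V9, V12.
Excluding nodes already adjacent to V5 (V1, V2, V3, V4, V7, V10, V11, V13), the co-parent-only contribution is {V6, V9, V12}.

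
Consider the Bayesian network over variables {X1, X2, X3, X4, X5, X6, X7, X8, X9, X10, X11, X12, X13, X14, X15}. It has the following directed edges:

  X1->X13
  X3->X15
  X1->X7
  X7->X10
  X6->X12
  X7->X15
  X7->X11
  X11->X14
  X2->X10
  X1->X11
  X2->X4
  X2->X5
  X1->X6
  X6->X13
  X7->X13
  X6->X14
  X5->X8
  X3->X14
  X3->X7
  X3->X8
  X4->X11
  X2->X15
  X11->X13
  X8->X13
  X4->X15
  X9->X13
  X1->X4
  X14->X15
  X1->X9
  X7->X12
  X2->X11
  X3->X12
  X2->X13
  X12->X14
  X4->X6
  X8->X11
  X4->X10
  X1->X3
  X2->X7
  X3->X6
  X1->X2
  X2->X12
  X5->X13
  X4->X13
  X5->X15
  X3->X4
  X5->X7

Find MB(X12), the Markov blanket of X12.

Pa(X12) = {X2, X3, X6, X7}.
X12's children: X14.
Parents of each child, excluding X12:
  X14 also has parents X3, X6, X11.
MB(X12) = {X2, X3, X6, X7, X11, X14}.

{X2, X3, X6, X7, X11, X14}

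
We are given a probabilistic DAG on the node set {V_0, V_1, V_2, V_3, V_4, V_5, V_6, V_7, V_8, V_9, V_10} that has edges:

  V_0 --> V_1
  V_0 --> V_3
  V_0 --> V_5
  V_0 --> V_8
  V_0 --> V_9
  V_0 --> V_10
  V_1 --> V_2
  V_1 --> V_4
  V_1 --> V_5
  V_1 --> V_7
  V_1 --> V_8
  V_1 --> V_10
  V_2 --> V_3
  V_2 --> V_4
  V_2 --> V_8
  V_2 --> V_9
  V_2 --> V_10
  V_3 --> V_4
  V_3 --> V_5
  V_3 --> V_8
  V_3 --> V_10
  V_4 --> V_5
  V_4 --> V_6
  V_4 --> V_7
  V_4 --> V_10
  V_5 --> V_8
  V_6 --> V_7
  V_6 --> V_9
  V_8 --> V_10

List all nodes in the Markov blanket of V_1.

V_1 has children V_2, V_4, V_5, V_7, V_8, V_10.
V_1's parents: V_0.
Co-parents of V_1 (other parents of its children):
  V_2 has no other parent.
  V_4 also has parents V_2, V_3.
  parents(V_5) \ {V_1} = {V_0, V_3, V_4}.
  V_7's other parents are V_4, V_6.
  V_8 also has parents V_0, V_2, V_3, V_5.
  V_10 also has parents V_0, V_2, V_3, V_4, V_8.
MB(V_1) = {V_0, V_2, V_3, V_4, V_5, V_6, V_7, V_8, V_10}.

{V_0, V_2, V_3, V_4, V_5, V_6, V_7, V_8, V_10}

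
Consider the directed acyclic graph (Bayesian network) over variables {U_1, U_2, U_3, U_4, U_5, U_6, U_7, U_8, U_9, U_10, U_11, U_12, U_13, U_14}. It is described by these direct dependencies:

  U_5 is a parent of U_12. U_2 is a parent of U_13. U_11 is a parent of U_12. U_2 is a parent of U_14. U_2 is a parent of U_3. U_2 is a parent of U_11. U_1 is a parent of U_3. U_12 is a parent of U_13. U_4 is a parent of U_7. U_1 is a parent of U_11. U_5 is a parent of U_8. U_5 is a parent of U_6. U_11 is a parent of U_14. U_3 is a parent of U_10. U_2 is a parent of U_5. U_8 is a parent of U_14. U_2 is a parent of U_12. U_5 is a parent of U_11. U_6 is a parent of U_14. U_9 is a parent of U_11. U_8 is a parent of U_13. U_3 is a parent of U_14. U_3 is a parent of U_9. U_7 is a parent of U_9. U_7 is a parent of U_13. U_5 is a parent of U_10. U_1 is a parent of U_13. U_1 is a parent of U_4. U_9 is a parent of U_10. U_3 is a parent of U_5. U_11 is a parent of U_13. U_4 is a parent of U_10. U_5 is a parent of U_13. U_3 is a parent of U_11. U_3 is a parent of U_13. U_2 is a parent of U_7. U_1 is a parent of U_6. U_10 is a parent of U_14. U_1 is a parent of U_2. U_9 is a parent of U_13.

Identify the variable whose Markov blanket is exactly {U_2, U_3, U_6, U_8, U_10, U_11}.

U_14

The target node must have every member of {U_2, U_3, U_6, U_8, U_10, U_11} as a parent, child, or co-parent, and no others.
Parents of U_14: U_2, U_3, U_6, U_8, U_10, U_11; children: none; co-parents: none.
These exactly cover the given set, so the node is U_14.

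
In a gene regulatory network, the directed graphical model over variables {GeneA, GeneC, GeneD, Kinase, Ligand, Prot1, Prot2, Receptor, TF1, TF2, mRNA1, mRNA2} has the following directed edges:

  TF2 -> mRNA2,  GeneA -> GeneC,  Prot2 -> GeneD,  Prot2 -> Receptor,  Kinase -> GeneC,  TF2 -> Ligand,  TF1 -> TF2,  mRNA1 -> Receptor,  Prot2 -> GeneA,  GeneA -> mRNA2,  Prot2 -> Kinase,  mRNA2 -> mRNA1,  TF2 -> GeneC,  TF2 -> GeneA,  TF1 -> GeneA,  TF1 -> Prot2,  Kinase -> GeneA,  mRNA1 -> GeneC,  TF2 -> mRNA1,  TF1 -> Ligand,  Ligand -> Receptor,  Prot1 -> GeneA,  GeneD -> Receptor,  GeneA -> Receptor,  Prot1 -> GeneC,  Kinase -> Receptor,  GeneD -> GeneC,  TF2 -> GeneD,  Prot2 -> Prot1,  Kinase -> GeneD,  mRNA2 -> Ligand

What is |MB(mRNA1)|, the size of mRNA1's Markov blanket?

10

Parents of mRNA1: TF2, mRNA2.
mRNA1's children: GeneC, Receptor.
Parents of each child, excluding mRNA1:
  GeneC: GeneA, GeneD, Kinase, Prot1, TF2
  Receptor: GeneA, GeneD, Kinase, Ligand, Prot2
MB(mRNA1) = {GeneA, GeneC, GeneD, Kinase, Ligand, Prot1, Prot2, Receptor, TF2, mRNA2}, which has 10 nodes.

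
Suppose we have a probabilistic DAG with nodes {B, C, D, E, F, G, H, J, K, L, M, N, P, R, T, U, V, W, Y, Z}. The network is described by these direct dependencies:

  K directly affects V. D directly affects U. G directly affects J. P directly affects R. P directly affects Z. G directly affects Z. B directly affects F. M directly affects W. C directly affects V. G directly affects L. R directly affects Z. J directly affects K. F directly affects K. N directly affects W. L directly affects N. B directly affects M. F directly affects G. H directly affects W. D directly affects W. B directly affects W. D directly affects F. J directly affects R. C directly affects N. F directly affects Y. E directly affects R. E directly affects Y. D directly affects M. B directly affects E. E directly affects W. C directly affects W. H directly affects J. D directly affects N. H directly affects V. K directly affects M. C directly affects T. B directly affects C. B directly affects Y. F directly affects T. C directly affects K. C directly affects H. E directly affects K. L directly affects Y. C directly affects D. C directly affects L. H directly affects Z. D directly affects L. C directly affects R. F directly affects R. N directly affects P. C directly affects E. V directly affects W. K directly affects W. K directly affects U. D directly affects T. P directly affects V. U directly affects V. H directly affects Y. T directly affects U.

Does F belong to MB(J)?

F is a co-parent of J: both are parents of K, R.
So F ∈ MB(J).

Yes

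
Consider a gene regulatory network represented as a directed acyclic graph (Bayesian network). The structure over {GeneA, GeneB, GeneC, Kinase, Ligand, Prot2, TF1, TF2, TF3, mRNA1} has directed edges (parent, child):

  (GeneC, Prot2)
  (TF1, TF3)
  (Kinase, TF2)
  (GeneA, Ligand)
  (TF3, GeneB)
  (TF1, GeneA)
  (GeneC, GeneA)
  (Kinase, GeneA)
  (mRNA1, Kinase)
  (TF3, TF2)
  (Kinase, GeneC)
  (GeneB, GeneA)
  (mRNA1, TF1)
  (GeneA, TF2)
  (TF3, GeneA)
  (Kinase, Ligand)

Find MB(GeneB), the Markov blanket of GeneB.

GeneB's parents: TF3.
Ch(GeneB) = {GeneA}.
For each child, the remaining parents (spouses of GeneB):
  GeneA also has parents GeneC, Kinase, TF1, TF3.
Union: {TF3} ∪ {GeneA} ∪ {GeneC, Kinase, TF1, TF3} = {GeneA, GeneC, Kinase, TF1, TF3}.

{GeneA, GeneC, Kinase, TF1, TF3}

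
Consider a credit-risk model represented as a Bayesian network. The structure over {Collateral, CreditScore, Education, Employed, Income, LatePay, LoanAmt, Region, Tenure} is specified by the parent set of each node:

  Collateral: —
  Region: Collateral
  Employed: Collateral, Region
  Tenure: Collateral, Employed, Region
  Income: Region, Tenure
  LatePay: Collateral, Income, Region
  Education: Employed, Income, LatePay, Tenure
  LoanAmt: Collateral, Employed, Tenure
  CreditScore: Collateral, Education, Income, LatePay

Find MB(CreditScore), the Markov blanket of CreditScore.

CreditScore's parents: Collateral, Education, Income, LatePay.
Children of CreditScore: none.
CreditScore has no children, so there are no co-parents.
Taking the union gives {Collateral, Education, Income, LatePay}.

{Collateral, Education, Income, LatePay}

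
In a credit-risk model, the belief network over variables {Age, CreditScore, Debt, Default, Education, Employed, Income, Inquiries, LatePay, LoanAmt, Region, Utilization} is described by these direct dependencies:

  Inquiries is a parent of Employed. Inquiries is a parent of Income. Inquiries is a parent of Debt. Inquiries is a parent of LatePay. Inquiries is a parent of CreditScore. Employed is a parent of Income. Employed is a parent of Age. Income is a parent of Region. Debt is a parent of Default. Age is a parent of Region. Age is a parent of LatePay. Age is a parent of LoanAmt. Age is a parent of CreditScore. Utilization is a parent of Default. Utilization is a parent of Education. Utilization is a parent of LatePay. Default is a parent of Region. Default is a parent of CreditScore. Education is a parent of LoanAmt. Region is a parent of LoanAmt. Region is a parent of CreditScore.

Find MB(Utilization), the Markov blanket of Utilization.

Utilization's parents: none.
Children of Utilization: Default, Education, LatePay.
Co-parents of Utilization (other parents of its children):
  Default also has parent Debt.
  Education has no other parent.
  LatePay also has parents Age, Inquiries.
So the Markov blanket of Utilization is {Age, Debt, Default, Education, Inquiries, LatePay}.

{Age, Debt, Default, Education, Inquiries, LatePay}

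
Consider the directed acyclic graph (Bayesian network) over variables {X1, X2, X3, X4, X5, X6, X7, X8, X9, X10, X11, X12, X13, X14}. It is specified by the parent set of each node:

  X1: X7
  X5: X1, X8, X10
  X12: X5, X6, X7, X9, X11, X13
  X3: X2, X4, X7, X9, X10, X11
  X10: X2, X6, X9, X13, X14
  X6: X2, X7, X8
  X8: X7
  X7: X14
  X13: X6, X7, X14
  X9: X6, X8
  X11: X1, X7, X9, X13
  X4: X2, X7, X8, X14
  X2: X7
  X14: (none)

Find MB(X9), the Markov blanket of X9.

{X1, X2, X3, X4, X5, X6, X7, X8, X10, X11, X12, X13, X14}

X9's parents: X6, X8.
Children of X9: X3, X10, X11, X12.
Co-parents of X9 (other parents of its children):
  X10: X2, X6, X13, X14
  X11: X1, X7, X13
  X3: X2, X4, X7, X10, X11
  X12: X5, X6, X7, X11, X13
Taking the union gives {X1, X2, X3, X4, X5, X6, X7, X8, X10, X11, X12, X13, X14}.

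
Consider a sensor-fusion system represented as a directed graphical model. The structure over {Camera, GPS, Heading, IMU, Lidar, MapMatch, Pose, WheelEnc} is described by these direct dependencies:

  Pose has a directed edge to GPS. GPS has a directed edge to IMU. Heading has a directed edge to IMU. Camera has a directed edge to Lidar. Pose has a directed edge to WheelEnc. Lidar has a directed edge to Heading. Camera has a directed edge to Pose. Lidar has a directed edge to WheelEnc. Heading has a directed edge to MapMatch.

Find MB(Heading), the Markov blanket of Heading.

{GPS, IMU, Lidar, MapMatch}

A node's Markov blanket = Pa ∪ Ch ∪ (parents of Ch other than the node itself).
Parents of Heading: Lidar.
Ch(Heading) = {IMU, MapMatch}.
For each child, the remaining parents (spouses of Heading):
  MapMatch: no additional parents.
  IMU also has parent GPS.
MB(Heading) = {GPS, IMU, Lidar, MapMatch}.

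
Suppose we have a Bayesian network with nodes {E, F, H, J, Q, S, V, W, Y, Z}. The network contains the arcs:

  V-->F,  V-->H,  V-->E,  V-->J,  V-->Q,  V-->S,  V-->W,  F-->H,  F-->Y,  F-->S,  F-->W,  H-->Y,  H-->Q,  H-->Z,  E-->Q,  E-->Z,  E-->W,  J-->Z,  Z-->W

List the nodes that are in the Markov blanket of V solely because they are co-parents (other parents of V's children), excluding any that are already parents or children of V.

{Z}

Children of V: E, F, H, J, Q, S, W.
  F has no other parent.
  H's other parent is F.
  E: no additional parents.
  J: no additional parents.
  Q also has parents E, H.
  S's other parent is F.
  W also has parents E, F, Z.
Excluding nodes already adjacent to V (E, F, H, J, Q, S, W), the co-parent-only contribution is {Z}.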